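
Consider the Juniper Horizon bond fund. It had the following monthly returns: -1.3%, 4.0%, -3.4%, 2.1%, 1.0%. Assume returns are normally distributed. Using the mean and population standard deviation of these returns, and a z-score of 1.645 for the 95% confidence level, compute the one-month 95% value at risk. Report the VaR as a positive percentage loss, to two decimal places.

3.78

Mean return r̄ = 2.40 / 5 = 0.4800%
Σ(r − r̄)² = (-1.3 − 0.4800)² + (4 − 0.4800)² + (-3.4 − 0.4800)² + … = 33.5080
σ = √[33.5080 / 5] = 2.5887%
VaR = −(r̄ − z·σ) = −(0.4800 − 1.645 × 2.5887) = −(-3.7784) = 3.7784%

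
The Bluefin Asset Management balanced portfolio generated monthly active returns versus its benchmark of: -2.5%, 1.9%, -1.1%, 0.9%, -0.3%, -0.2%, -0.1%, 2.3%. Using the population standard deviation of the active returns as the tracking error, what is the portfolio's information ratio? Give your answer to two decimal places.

μ = (-2.5 + 1.9 − 1.1 + 0.9 − 0.3 − 0.2 − 0.1 + 2.3) / 8 = 0.1125%
Population std dev = √[17.2088 / 8] = 1.4667%
IR = μ / tracking error = 0.1125 / 1.4667 = 0.0767

0.08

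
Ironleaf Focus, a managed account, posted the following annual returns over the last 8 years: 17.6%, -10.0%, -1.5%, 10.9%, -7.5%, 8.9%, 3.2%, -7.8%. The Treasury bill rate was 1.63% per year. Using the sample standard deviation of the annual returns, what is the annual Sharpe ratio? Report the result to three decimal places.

r̄ = (17.6 − 10 − 1.5 + 10.9 − 7.5 + 8.9 + 3.2 − 7.8) / 8 = 13.80 / 8 = 1.7250%
Σ(r − r̄)² = (17.6 − 1.7250)² + (-10 − 1.7250)² + (-1.5 − 1.7250)² + … = 713.5550
σ = √[713.5550 / 7] = 10.0964%
Sharpe = (r̄ − rf) / σ = (1.7250 − 1.63) / 10.0964 = 0.0950 / 10.0964 = 0.0094

0.009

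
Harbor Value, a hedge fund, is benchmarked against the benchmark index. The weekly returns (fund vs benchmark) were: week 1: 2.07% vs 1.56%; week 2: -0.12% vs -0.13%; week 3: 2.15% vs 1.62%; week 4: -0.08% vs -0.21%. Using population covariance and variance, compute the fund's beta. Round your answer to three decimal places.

1.254

r̄p = 1.0050%,  r̄m = 0.7100%
Cov = Σ(rp − r̄p)(rm − r̄m) / 4 = 0.9726
Var(rm) = Σ(rm − r̄m)² / 4 = 0.7757
β = Cov / Var = 0.9726 / 0.7757 = 1.2538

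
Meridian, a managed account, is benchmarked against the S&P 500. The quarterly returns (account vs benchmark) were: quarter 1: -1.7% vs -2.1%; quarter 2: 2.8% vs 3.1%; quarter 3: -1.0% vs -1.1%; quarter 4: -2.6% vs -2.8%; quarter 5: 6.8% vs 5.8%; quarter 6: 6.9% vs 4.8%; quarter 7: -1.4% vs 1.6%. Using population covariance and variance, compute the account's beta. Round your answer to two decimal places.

1.11

r̄p = 1.4000%,  r̄m = 1.3286%
Cov = Σ(rp − r̄p)(rm − r̄m) / 7 = 11.1329
Var(rm) = Σ(rm − r̄m)² / 7 = 9.9935
β = Cov / Var = 11.1329 / 9.9935 = 1.1140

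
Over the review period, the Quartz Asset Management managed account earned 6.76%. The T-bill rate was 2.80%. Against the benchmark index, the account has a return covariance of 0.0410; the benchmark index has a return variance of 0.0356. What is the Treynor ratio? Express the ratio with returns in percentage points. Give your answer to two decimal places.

β = Cov / Var = 0.0410 / 0.0356 = 1.1517
Treynor = (Rp − Rf) / β = (6.76% − 2.80%) / 1.1517 = 3.96 / 1.1517 = 3.4384

3.44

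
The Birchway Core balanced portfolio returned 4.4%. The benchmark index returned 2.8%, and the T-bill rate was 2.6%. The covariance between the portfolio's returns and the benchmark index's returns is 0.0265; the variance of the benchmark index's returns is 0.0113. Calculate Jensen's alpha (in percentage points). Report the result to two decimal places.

β = Cov / Var = 0.0265 / 0.0113 = 2.3451
E[R] = Rf + β(Rm − Rf) = 2.6% + 2.3451 × (2.8% − 2.6%) = 3.0690%
α = Rp − E[R] = 4.4% − 3.0690% = 1.3310

1.33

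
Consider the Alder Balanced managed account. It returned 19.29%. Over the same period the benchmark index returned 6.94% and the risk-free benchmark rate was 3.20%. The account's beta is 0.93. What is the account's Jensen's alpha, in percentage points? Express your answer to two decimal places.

CAPM expected return = Rf + β(Rm − Rf) = 3.20% + 0.93 × (6.94% − 3.20%) = 3.2 + 0.93 × 3.74 = 6.6782%
Jensen's α = Rp − E[R] = 19.29% − 6.6782% = 12.6118

12.61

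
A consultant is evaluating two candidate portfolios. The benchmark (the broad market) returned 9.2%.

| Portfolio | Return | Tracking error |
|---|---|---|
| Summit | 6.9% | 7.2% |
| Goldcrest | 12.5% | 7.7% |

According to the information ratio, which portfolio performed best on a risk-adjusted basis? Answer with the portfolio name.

Goldcrest

Summit: IR = (6.9% − 9.2%) / 7.2% = -0.319
Goldcrest: IR = (12.5% − 9.2%) / 7.7% = 0.429
Highest: Goldcrest (0.429).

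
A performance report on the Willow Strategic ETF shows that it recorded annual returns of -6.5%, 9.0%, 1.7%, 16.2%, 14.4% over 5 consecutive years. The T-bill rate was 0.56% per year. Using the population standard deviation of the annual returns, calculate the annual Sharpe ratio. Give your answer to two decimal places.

r̄ = (-6.5 + 9 + 1.7 + 16.2 + 14.4) / 5 = 6.9600%
Population std dev = √[353.7320 / 5] = 8.4111%
Sharpe = (r̄ − rf) / σ = (6.9600 − 0.56) / 8.4111 = 6.4000 / 8.4111 = 0.7609

0.76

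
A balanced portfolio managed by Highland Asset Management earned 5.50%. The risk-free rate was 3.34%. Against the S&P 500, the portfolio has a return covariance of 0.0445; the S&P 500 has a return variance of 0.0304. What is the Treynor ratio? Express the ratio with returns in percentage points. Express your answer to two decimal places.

1.48

β = Cov / Var = 0.0445 / 0.0304 = 1.4638
Treynor = (Rp − Rf) / β = (5.50% − 3.34%) / 1.4638 = 2.16 / 1.4638 = 1.4756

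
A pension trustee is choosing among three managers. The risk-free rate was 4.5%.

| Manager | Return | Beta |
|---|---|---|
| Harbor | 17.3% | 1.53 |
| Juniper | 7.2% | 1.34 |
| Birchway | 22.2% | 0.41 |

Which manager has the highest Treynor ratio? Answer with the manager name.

Harbor: Treynor = (17.3% − 4.5%) / 1.53 = 8.366
Juniper: Treynor = (7.2% − 4.5%) / 1.34 = 2.015
Birchway: Treynor = (22.2% − 4.5%) / 0.41 = 43.171
Highest: Birchway (43.171).

Birchway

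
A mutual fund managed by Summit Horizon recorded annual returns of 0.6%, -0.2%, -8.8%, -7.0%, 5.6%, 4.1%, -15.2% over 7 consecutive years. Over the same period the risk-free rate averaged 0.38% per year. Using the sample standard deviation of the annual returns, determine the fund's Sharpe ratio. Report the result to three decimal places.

-0.445

r̄ = (0.6 − 0.2 − 8.8 − 7 + 5.6 + 4.1 − 15.2) / 7 = -20.90 / 7 = -2.9857%
Sample σ = √[Σ(r − r̄)² / 6] = √[343.6486 / 6] = √57.2748 = 7.5680%
Sharpe = (r̄ − rf) / σ = (-2.9857 − 0.38) / 7.5680 = -3.3657 / 7.5680 = -0.4447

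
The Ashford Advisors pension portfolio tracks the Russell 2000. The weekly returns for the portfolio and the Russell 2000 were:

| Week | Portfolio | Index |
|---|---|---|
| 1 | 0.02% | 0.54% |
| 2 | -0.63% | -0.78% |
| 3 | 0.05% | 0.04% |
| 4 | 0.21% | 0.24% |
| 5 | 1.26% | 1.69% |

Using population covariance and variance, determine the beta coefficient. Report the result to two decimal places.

0.74

r̄p = 0.1820%,  r̄m = 0.3460%
Cov = Σ(rp − r̄p)(rm − r̄m) / 5 = 0.4738
Var(rm) = Σ(rm − r̄m)² / 5 = 0.6433
β = Cov / Var = 0.4738 / 0.6433 = 0.7365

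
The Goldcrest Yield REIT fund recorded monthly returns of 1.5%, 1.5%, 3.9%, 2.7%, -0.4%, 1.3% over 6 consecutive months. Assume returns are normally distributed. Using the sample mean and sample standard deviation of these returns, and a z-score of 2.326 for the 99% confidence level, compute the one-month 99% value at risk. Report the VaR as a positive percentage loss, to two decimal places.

1.62

Mean return r̄ = 10.50 / 6 = 1.7500%
Σ(r − r̄)² = (1.5 − 1.7500)² + (1.5 − 1.7500)² + (3.9 − 1.7500)² + … = 10.4750
σ = √[10.4750 / 5] = 1.4474%
VaR = −(r̄ − z·σ) = −(1.7500 − 2.326 × 1.4474) = −(-1.6167) = 1.6167%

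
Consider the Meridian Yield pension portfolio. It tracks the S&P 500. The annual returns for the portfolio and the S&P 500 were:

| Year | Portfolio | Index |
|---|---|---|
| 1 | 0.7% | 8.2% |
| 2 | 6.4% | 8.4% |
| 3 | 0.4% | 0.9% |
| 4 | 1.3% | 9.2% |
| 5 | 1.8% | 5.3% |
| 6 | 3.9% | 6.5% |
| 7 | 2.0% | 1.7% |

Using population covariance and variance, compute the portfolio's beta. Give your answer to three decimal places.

0.234

r̄p = 2.3571%,  r̄m = 5.7429%
Cov = Σ(rp − r̄p)(rm − r̄m) / 7 = 2.1933
Var(rm) = Σ(rm − r̄m)² / 7 = 9.3739
β = Cov / Var = 2.1933 / 9.3739 = 0.2340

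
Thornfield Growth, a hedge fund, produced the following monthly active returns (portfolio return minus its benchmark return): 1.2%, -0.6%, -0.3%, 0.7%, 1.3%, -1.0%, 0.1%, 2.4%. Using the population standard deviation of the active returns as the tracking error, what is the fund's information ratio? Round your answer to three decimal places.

r̄ = (1.2 − 0.6 − 0.3 + 0.7 + 1.3 − 1 + 0.1 + 2.4) / 8 = 0.4750%
Population std dev = √[9.0350 / 8] = 1.0627%
IR = r̄ / tracking error = 0.4750 / 1.0627 = 0.4470

0.447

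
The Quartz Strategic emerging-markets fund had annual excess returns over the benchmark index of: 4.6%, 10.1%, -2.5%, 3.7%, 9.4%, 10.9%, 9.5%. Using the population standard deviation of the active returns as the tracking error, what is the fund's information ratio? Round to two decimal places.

Mean return r̄ = 45.70 / 7 = 6.5286%
Σ(r − r̄)² = 142.1743; population σ = √(142.1743/7) = 4.5067%
IR = r̄ / tracking error = 6.5286 / 4.5067 = 1.4486

1.45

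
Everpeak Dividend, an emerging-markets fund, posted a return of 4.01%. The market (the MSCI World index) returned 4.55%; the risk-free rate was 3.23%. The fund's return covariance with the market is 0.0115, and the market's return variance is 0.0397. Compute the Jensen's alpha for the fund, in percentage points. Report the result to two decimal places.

0.40

β = Cov / Var = 0.0115 / 0.0397 = 0.2897
E[R] = Rf + β(Rm − Rf) = 3.23% + 0.2897 × (4.55% − 3.23%) = 3.6124%
α = Rp − E[R] = 4.01% − 3.6124% = 0.3976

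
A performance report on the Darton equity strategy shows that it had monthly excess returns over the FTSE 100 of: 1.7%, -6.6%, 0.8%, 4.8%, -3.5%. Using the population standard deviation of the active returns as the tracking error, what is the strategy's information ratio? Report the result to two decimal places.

-0.14

Mean return r̄ = -2.80 / 5 = -0.5600%
Σ(r − r̄)² = 80.8120; population σ = √(80.8120/5) = 4.0202%
IR = r̄ / tracking error = -0.5600 / 4.0202 = -0.1393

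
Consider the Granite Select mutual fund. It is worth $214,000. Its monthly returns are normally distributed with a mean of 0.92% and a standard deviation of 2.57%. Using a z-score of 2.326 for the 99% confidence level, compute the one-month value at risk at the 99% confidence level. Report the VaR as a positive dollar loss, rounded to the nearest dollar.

$10,824

Return at the 99% tail: μ − z·σ = 0.92% − 2.326 × 2.57% = 0.92 − 5.97782 = -5.05782%
VaR = −(-5.05782%) × $214,000 = 5.05782% × $214,000 = $10,824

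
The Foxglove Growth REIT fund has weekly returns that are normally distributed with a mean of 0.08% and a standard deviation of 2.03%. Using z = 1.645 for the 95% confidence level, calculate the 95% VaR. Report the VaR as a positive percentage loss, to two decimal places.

VaR (as % loss) = −(μ − z·σ) = −(0.08% − 1.645 × 2.03%) = −(-3.25935%) = 3.25935%

3.26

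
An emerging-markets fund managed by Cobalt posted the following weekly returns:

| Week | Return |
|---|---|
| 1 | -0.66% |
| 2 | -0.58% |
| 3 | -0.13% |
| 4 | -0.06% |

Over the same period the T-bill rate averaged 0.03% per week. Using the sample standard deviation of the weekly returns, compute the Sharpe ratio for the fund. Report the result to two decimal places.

-1.27

Mean return r̄ = -1.430 / 4 = -0.3575%
Sample std dev = √[0.2813 / 3] = 0.3062%
Sharpe = (r̄ − rf) / σ = (-0.3575 − 0.03) / 0.3062 = -0.3875 / 0.3062 = -1.2655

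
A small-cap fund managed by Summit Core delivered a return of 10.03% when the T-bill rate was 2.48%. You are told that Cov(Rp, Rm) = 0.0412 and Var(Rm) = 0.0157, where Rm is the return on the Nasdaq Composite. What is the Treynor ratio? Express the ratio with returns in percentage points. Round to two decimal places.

β = Cov / Var = 0.0412 / 0.0157 = 2.6242
Treynor = (Rp − Rf) / β = (10.03% − 2.48%) / 2.6242 = 7.55 / 2.6242 = 2.8771

2.88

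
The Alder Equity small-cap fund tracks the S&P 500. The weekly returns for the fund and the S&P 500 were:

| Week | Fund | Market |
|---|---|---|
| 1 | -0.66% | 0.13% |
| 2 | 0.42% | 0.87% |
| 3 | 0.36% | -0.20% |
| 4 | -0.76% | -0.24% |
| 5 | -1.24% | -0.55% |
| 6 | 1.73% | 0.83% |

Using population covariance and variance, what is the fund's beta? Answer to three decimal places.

1.449

r̄p = -0.0250%,  r̄m = 0.1400%
Cov = Σ(rp − r̄p)(rm − r̄m) / 6 = 0.4215
Var(rm) = Σ(rm − r̄m)² / 6 = 0.2909
β = Cov / Var = 0.4215 / 0.2909 = 1.4490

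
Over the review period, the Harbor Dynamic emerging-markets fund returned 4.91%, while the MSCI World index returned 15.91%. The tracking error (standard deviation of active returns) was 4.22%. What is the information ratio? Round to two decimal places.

-2.61

IR = (Rp − Rb) / TE = (4.91% − 15.91%) / 4.22% = -11.00% / 4.22% = -2.6066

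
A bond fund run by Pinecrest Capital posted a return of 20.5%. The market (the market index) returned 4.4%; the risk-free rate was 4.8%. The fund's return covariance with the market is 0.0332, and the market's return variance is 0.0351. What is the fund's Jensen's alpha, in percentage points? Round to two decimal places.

β = Cov / Var = 0.0332 / 0.0351 = 0.9459
E[R] = Rf + β(Rm − Rf) = 4.8% + 0.9459 × (4.4% − 4.8%) = 4.4216%
α = Rp − E[R] = 20.5% − 4.4216% = 16.0784

16.08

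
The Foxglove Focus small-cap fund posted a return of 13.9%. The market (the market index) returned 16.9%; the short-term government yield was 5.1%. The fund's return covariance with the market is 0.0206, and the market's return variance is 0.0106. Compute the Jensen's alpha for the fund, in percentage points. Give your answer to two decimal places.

-14.13

β = Cov / Var = 0.0206 / 0.0106 = 1.9434
E[R] = Rf + β(Rm − Rf) = 5.1% + 1.9434 × (16.9% − 5.1%) = 28.0321%
α = Rp − E[R] = 13.9% − 28.0321% = -14.1321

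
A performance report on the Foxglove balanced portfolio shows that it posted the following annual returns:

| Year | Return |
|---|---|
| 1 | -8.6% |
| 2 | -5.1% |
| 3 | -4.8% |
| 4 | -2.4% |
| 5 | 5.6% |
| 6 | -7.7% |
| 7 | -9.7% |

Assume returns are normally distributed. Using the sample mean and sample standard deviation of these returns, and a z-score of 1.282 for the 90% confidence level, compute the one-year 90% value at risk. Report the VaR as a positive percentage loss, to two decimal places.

r̄ = (-8.6 − 5.1 − 4.8 − 2.4 + 5.6 − 7.7 − 9.7) / 7 = -32.70 / 7 = -4.6714%
Σ(r − r̄)² = (-8.6 − (-4.6714))² + (-5.1 − (-4.6714))² + … = 160.7543
σ = √[160.7543 / 6] = 5.1761%
VaR = −(r̄ − z·σ) = −(-4.6714 − 1.282 × 5.1761) = −(-11.3072) = 11.3072%

11.31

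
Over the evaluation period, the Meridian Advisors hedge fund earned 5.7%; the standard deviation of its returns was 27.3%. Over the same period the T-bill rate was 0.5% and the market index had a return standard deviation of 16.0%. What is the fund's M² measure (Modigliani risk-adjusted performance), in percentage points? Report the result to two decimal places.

Sharpe = (Rp − Rf) / σp = (5.7% − 0.5%) / 27.3% = 0.1905
M² = Rf + Sharpe × σm = 0.5% + 0.1905 × 16.0% = 3.5480%

3.55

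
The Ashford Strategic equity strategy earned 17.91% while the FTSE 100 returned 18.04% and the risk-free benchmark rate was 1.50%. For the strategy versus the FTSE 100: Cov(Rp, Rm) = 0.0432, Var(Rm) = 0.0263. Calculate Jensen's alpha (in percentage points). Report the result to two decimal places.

-10.76

β = Cov / Var = 0.0432 / 0.0263 = 1.6426
E[R] = Rf + β(Rm − Rf) = 1.50% + 1.6426 × (18.04% − 1.50%) = 28.6686%
α = Rp − E[R] = 17.91% − 28.6686% = -10.7586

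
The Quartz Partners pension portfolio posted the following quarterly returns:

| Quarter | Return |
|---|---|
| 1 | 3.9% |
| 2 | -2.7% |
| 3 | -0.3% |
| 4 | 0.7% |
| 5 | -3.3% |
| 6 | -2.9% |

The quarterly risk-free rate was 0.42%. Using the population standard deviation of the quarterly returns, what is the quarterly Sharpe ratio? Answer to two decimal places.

Mean return r̄ = -4.60 / 6 = -0.7667%
Σ(r − r̄)² = 38.8533; population σ = √(38.8533/6) = 2.5447%
Sharpe = (r̄ − rf) / σ = (-0.7667 − 0.42) / 2.5447 = -1.1867 / 2.5447 = -0.4663

-0.47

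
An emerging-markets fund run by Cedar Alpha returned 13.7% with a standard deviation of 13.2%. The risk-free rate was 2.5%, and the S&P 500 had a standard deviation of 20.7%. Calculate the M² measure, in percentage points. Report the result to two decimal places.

Sharpe = (Rp − Rf) / σp = (13.7% − 2.5%) / 13.2% = 0.8485
M² = Rf + Sharpe × σm = 2.5% + 0.8485 × 20.7% = 20.0640%

20.06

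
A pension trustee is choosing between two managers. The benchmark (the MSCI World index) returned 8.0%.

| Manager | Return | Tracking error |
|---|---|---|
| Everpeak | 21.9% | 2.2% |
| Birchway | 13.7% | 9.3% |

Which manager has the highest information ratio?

Everpeak: IR = (21.9% − 8.0%) / 2.2% = 6.318
Birchway: IR = (13.7% − 8.0%) / 9.3% = 0.613
Highest: Everpeak (6.318).

Everpeak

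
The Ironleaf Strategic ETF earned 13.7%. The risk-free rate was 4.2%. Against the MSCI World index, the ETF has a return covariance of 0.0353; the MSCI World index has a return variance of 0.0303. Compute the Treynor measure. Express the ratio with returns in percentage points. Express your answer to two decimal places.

8.15

β = Cov / Var = 0.0353 / 0.0303 = 1.1650
Treynor = (Rp − Rf) / β = (13.7% − 4.2%) / 1.1650 = 9.50 / 1.1650 = 8.1545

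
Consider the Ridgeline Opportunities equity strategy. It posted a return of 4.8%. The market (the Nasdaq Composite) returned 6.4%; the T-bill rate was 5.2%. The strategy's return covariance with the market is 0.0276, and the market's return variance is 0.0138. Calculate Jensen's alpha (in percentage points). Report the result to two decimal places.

-2.80

β = Cov / Var = 0.0276 / 0.0138 = 2.0000
E[R] = Rf + β(Rm − Rf) = 5.2% + 2.0000 × (6.4% − 5.2%) = 7.6000%
α = Rp − E[R] = 4.8% − 7.6000% = -2.8000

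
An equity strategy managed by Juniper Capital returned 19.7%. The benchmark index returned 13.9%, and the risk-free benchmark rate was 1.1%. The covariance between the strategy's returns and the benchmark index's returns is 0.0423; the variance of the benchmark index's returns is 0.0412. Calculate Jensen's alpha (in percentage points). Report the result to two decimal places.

β = Cov / Var = 0.0423 / 0.0412 = 1.0267
E[R] = Rf + β(Rm − Rf) = 1.1% + 1.0267 × (13.9% − 1.1%) = 14.2418%
α = Rp − E[R] = 19.7% − 14.2418% = 5.4582

5.46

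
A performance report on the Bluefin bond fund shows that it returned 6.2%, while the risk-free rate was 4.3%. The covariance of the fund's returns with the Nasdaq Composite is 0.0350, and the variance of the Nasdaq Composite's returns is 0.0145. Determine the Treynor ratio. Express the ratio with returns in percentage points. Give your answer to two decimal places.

0.79

β = Cov / Var = 0.0350 / 0.0145 = 2.4138
Treynor = (Rp − Rf) / β = (6.2% − 4.3%) / 2.4138 = 1.90 / 2.4138 = 0.7871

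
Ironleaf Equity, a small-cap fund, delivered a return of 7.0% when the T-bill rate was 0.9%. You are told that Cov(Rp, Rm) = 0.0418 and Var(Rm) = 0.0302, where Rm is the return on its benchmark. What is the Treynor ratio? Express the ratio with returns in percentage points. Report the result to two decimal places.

4.41

β = Cov / Var = 0.0418 / 0.0302 = 1.3841
Treynor = (Rp − Rf) / β = (7.0% − 0.9%) / 1.3841 = 6.10 / 1.3841 = 4.4072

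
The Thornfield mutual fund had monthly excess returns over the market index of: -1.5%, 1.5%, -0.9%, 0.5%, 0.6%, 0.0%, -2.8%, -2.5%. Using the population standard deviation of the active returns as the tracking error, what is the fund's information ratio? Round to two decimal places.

-0.44

μ = (-1.5 + 1.5 − 0.9 + 0.5 + 0.6 + 0 − 2.8 − 2.5) / 8 = -5.10 / 8 = -0.6375%
Population std dev = √[16.7588 / 8] = 1.4474%
IR = μ / tracking error = -0.6375 / 1.4474 = -0.4404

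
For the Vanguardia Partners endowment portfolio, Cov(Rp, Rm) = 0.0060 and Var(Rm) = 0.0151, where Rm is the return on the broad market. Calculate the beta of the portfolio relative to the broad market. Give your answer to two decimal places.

0.40

β = Cov(Rp, Rm) / Var(Rm) = 0.0060 / 0.0151 = 0.3974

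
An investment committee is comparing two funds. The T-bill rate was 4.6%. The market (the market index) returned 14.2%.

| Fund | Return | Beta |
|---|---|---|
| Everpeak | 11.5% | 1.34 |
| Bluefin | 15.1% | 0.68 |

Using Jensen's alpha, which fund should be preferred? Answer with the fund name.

Bluefin

Everpeak: α = 11.5% − [4.6% + 1.34 × (14.2% − 4.6%)] = -5.964
Bluefin: α = 15.1% − [4.6% + 0.68 × (14.2% − 4.6%)] = 3.972
Highest: Bluefin (3.972).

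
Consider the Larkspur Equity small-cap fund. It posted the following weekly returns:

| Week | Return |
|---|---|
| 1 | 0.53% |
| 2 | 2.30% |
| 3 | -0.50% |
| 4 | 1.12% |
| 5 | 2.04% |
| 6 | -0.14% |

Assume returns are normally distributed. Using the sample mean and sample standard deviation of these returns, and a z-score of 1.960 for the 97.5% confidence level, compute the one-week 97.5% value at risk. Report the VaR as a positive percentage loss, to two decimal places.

1.34

r̄ = (0.53 + 2.3 − 0.5 + 1.12 + 2.04 − 0.14) / 6 = 0.8917%
Σ(r − r̄)² = 6.4861; sample σ = √(6.4861/5) = 1.1390%
VaR = −(r̄ − z·σ) = −(0.8917 − 1.960 × 1.1390) = −(-1.3407) = 1.3407%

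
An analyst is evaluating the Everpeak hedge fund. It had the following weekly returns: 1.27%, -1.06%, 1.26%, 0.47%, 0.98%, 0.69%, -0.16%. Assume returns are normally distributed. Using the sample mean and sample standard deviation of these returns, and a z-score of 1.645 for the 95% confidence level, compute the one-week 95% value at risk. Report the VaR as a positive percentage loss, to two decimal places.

0.90

μ = (1.27 − 1.06 + 1.26 + 0.47 + 0.98 + 0.69 − 0.16) / 7 = 0.4929%
Sample std dev = √[4.3067 / 6] = 0.8472%
VaR = −(μ − z·σ) = −(0.4929 − 1.645 × 0.8472) = −(-0.9007) = 0.9007%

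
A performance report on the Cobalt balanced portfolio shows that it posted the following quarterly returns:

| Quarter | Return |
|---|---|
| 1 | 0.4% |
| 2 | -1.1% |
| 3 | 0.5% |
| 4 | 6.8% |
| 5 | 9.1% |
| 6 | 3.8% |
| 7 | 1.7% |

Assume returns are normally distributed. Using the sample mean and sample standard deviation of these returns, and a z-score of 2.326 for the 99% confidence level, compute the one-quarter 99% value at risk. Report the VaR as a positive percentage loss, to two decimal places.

r̄ = (0.4 − 1.1 + 0.5 + 6.8 + 9.1 + 3.8 + 1.7) / 7 = 21.20 / 7 = 3.0286%
Σ(r − r̄)² = (0.4 − 3.0286)² + (-1.1 − 3.0286)² + … = 83.7943
σ = √[83.7943 / 6] = 3.7371%
VaR = −(r̄ − z·σ) = −(3.0286 − 2.326 × 3.7371) = −(-5.6639) = 5.6639%

5.66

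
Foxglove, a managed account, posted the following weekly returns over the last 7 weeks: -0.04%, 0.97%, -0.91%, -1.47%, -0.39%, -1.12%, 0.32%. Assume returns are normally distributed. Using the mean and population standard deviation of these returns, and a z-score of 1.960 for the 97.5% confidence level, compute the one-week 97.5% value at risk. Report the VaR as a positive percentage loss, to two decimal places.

1.94

r̄ = (-0.04 + 0.97 − 0.91 − 1.47 − 0.39 − 1.12 + 0.32) / 7 = -2.640 / 7 = -0.3771%
Σ(r − r̄)² = 4.4447; population σ = √(4.4447/7) = 0.7968%
VaR = −(r̄ − z·σ) = −(-0.3771 − 1.960 × 0.7968) = −(-1.9388) = 1.9388%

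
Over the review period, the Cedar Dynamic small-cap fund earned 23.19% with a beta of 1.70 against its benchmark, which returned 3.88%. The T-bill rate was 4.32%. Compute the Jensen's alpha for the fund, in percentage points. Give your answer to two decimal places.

CAPM expected return = Rf + β(Rm − Rf) = 4.32% + 1.70 × (3.88% − 4.32%) = 4.32 + 1.70 × -0.44 = 3.5720%
Jensen's α = Rp − E[R] = 23.19% − 3.5720% = 19.6180

19.62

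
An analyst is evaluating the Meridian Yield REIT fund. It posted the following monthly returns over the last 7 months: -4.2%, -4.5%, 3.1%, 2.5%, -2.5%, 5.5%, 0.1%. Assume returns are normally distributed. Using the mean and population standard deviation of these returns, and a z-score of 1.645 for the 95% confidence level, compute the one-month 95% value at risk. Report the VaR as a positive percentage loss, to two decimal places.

μ = (-4.2 − 4.5 + 3.1 + 2.5 − 2.5 + 5.5 + 0.1) / 7 = 0.0000%
Population σ = √[Σ(r − μ)² / 7] = √[90.2600 / 7] = √12.8943 = 3.5909%
VaR = −(μ − z·σ) = −(0.0000 − 1.645 × 3.5909) = −(-5.9070) = 5.9070%

5.91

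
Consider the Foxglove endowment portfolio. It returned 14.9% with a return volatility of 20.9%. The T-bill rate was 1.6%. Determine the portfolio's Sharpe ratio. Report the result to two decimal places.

Sharpe = (Rp − Rf) / σp = (14.9% − 1.6%) / 20.9% = 13.30% / 20.9% = 0.6364

0.64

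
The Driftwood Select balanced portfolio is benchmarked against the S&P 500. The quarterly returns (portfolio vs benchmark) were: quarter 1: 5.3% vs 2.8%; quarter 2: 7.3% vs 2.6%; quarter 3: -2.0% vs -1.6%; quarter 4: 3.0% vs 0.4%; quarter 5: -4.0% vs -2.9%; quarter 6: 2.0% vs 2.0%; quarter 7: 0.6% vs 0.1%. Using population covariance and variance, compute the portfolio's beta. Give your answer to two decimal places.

1.71

r̄p = 1.7429%,  r̄m = 0.4857%
Cov = Σ(rp − r̄p)(rm − r̄m) / 7 = 6.8506
Var(rm) = Σ(rm − r̄m)² / 7 = 4.0127
β = Cov / Var = 6.8506 / 4.0127 = 1.7072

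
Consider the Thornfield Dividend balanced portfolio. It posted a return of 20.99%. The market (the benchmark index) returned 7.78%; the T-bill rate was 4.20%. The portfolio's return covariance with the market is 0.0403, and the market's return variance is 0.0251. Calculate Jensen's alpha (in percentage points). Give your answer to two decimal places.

β = Cov / Var = 0.0403 / 0.0251 = 1.6056
E[R] = Rf + β(Rm − Rf) = 4.20% + 1.6056 × (7.78% − 4.20%) = 9.9480%
α = Rp − E[R] = 20.99% − 9.9480% = 11.0420

11.04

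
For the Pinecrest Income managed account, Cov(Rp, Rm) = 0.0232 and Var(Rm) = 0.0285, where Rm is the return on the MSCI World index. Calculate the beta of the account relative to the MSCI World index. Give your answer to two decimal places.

0.81

β = Cov(Rp, Rm) / Var(Rm) = 0.0232 / 0.0285 = 0.8140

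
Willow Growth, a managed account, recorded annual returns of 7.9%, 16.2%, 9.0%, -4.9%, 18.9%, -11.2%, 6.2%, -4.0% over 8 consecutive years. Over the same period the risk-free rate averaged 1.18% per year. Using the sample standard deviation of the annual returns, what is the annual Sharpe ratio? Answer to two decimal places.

r̄ = (7.9 + 16.2 + 9 − 4.9 + 18.9 − 11.2 + 6.2 − 4) / 8 = 38.10 / 8 = 4.7625%
Sample std dev = √[785.4988 / 7] = 10.5931%
Sharpe = (r̄ − rf) / σ = (4.7625 − 1.18) / 10.5931 = 3.5825 / 10.5931 = 0.3382

0.34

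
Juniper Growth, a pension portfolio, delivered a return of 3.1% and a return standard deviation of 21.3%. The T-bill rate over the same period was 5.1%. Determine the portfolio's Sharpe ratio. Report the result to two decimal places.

-0.09

Sharpe = (Rp − Rf) / σp = (3.1% − 5.1%) / 21.3% = -2.00% / 21.3% = -0.0939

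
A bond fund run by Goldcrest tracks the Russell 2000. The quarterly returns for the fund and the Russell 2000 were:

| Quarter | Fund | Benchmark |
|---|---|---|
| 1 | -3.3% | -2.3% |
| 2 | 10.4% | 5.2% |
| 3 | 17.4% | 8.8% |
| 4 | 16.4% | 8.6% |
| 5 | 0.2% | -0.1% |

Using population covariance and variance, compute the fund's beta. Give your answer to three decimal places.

1.858

r̄p = 8.2200%,  r̄m = 4.0400%
Cov = Σ(rp − r̄p)(rm − r̄m) / 5 = 37.9532
Var(rm) = Σ(rm − r̄m)² / 5 = 20.4264
β = Cov / Var = 37.9532 / 20.4264 = 1.8580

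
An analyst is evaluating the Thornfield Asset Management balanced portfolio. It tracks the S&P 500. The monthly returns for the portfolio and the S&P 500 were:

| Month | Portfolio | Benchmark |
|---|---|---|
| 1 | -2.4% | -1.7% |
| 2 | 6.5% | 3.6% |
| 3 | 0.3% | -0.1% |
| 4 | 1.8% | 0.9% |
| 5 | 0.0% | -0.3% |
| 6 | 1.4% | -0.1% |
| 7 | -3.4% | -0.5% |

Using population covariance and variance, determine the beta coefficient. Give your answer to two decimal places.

1.78

r̄p = 0.6000%,  r̄m = 0.2571%
Cov = Σ(rp − r̄p)(rm − r̄m) / 7 = 4.2214
Var(rm) = Σ(rm − r̄m)² / 7 = 2.3653
β = Cov / Var = 4.2214 / 2.3653 = 1.7847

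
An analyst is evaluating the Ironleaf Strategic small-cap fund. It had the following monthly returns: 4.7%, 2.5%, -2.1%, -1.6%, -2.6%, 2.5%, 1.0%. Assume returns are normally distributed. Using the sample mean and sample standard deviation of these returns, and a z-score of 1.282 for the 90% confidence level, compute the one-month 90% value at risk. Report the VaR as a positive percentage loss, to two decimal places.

2.94

Mean return r̄ = 4.40 / 7 = 0.6286%
Sample σ = √[Σ(r − r̄)² / 6] = √[46.5543 / 6] = √7.7591 = 2.7855%
VaR = −(r̄ − z·σ) = −(0.6286 − 1.282 × 2.7855) = −(-2.9424) = 2.9424%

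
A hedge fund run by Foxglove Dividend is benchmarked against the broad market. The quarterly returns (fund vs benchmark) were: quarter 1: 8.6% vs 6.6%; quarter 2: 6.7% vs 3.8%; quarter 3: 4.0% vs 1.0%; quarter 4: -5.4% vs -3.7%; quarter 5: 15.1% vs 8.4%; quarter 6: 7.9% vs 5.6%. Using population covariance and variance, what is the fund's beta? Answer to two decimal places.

1.50

r̄p = 6.1500%,  r̄m = 3.6167%
Cov = Σ(rp − r̄p)(rm − r̄m) / 6 = 23.9708
Var(rm) = Σ(rm − r̄m)² / 6 = 16.0214
β = Cov / Var = 23.9708 / 16.0214 = 1.4962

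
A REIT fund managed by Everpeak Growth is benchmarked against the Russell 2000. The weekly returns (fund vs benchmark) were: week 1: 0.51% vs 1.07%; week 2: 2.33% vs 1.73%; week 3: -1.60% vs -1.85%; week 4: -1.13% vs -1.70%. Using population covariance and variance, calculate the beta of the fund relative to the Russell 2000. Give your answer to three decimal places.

0.919

r̄p = 0.0275%,  r̄m = -0.1875%
Cov = Σ(rp − r̄p)(rm − r̄m) / 4 = 2.3696
Var(rm) = Σ(rm − r̄m)² / 4 = 2.5774
β = Cov / Var = 2.3696 / 2.5774 = 0.9194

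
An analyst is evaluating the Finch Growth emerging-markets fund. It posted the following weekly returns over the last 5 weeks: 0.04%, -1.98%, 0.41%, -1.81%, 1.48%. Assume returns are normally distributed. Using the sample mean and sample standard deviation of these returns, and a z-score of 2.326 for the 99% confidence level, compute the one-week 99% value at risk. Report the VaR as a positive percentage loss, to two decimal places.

μ = (0.04 − 1.98 + 0.41 − 1.81 + 1.48) / 5 = -0.3720%
Sample std dev = √[8.8647 / 4] = 1.4887%
VaR = −(μ − z·σ) = −(-0.3720 − 2.326 × 1.4887) = −(-3.8347) = 3.8347%

3.83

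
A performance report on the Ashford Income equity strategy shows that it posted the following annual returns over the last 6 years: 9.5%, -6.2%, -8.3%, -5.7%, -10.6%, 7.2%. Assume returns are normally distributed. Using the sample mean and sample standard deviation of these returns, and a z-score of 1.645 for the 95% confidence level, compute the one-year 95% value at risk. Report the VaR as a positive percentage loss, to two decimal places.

16.33

Mean return μ = -14.10 / 6 = -2.3500%
Σ(r − μ)² = 361.1350; sample σ = √(361.1350/5) = 8.4986%
VaR = −(μ − z·σ) = −(-2.3500 − 1.645 × 8.4986) = −(-16.3302) = 16.3302%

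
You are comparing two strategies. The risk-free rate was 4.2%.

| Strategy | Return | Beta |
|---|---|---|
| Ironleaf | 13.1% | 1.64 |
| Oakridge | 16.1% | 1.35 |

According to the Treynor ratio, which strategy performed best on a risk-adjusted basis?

Oakridge

Ironleaf: Treynor = (13.1% − 4.2%) / 1.64 = 5.427
Oakridge: Treynor = (16.1% − 4.2%) / 1.35 = 8.815
Highest: Oakridge (8.815).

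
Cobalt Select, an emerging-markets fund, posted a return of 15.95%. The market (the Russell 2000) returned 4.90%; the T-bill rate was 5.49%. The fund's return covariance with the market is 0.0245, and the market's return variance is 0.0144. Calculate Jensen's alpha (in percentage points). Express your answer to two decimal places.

11.46

β = Cov / Var = 0.0245 / 0.0144 = 1.7014
E[R] = Rf + β(Rm − Rf) = 5.49% + 1.7014 × (4.90% − 5.49%) = 4.4862%
α = Rp − E[R] = 15.95% − 4.4862% = 11.4638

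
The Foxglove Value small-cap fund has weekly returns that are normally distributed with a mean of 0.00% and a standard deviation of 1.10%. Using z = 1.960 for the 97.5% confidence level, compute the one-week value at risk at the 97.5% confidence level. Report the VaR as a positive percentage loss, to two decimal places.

VaR (as % loss) = −(μ − z·σ) = −(0.00% − 1.960 × 1.10%) = −(-2.1560%) = 2.1560%

2.16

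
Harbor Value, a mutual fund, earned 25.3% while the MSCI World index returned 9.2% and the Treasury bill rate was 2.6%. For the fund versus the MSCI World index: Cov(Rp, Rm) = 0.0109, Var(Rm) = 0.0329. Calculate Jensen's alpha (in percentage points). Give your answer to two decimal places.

20.51

β = Cov / Var = 0.0109 / 0.0329 = 0.3313
E[R] = Rf + β(Rm − Rf) = 2.6% + 0.3313 × (9.2% − 2.6%) = 4.7866%
α = Rp − E[R] = 25.3% − 4.7866% = 20.5134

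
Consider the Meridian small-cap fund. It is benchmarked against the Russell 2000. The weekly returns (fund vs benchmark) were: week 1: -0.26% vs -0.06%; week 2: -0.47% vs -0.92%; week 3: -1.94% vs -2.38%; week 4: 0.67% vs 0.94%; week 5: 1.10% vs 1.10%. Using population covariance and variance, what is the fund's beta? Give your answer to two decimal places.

r̄p = -0.1800%,  r̄m = -0.2640%
Cov = Σ(rp − r̄p)(rm − r̄m) / 5 = 1.3335
Var(rm) = Σ(rm − r̄m)² / 5 = 1.6519
β = Cov / Var = 1.3335 / 1.6519 = 0.8073

0.81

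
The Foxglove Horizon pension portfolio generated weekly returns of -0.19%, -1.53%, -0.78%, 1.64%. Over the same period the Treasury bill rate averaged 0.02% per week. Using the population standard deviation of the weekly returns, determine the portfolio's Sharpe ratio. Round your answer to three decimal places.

-0.201

r̄ = (-0.19 − 1.53 − 0.78 + 1.64) / 4 = -0.860 / 4 = -0.2150%
Σ(r − r̄)² = 5.4901; population σ = √(5.4901/4) = 1.1715%
Sharpe = (r̄ − rf) / σ = (-0.2150 − 0.02) / 1.1715 = -0.2350 / 1.1715 = -0.2006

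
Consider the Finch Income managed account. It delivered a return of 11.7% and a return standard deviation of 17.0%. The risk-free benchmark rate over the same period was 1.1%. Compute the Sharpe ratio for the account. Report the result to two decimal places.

Sharpe = (Rp − Rf) / σp = (11.7% − 1.1%) / 17.0% = 10.60% / 17.0% = 0.6235

0.62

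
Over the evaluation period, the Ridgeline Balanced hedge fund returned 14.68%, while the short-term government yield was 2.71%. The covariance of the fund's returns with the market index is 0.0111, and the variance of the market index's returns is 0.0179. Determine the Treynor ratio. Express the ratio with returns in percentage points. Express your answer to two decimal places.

β = Cov / Var = 0.0111 / 0.0179 = 0.6201
Treynor = (Rp − Rf) / β = (14.68% − 2.71%) / 0.6201 = 11.97 / 0.6201 = 19.3033

19.30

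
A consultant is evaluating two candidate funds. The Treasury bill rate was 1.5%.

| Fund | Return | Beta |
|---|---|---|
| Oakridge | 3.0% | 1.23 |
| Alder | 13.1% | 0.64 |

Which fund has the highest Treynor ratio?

Alder

Oakridge: Treynor = (3.0% − 1.5%) / 1.23 = 1.220
Alder: Treynor = (13.1% − 1.5%) / 0.64 = 18.125
Highest: Alder (18.125).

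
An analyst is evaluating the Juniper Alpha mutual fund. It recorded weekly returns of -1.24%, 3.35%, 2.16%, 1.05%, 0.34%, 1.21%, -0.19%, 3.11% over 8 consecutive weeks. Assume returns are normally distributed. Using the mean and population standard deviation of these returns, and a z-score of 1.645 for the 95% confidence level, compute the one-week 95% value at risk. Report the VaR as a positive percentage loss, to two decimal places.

r̄ = (-1.24 + 3.35 + 2.16 + 1.05 + 0.34 + 1.21 − 0.19 + 3.11) / 8 = 1.2238%
Σ(r − r̄)² = (-1.24 − 1.2238)² + (3.35 − 1.2238)² + … = 17.8356
population σ = √(17.8356 / 8) = √2.2295 = 1.4932%
VaR = −(r̄ − z·σ) = −(1.2238 − 1.645 × 1.4932) = −(-1.2325) = 1.2325%

1.23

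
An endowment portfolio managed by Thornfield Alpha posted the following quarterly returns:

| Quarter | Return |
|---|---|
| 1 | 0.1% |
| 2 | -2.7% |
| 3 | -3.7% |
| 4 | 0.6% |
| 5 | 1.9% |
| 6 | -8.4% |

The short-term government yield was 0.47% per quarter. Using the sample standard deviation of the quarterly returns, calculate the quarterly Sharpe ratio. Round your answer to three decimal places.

Mean return r̄ = -12.20 / 6 = -2.0333%
Σ(r − r̄)² = 70.7133; sample σ = √(70.7133/5) = 3.7607%
Sharpe = (r̄ − rf) / σ = (-2.0333 − 0.47) / 3.7607 = -2.5033 / 3.7607 = -0.6656

-0.666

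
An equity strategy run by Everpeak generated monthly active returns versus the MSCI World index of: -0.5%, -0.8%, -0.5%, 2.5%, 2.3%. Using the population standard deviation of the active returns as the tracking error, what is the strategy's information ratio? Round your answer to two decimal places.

Mean return r̄ = 3.00 / 5 = 0.6000%
Population σ = √[Σ(r − r̄)² / 5] = √[10.8800 / 5] = √2.1760 = 1.4751%
IR = r̄ / tracking error = 0.6000 / 1.4751 = 0.4068

0.41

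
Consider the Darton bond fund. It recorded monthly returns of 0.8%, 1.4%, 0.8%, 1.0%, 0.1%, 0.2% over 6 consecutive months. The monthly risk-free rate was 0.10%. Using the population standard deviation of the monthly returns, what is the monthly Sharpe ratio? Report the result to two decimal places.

r̄ = (0.8 + 1.4 + 0.8 + 1 + 0.1 + 0.2) / 6 = 4.30 / 6 = 0.7167%
Σ(r − r̄)² = (0.8 − 0.7167)² + (1.4 − 0.7167)² + … = 1.2083
σ = √[1.2083 / 6] = 0.4488%
Sharpe = (r̄ − rf) / σ = (0.7167 − 0.1) / 0.4488 = 0.6167 / 0.4488 = 1.3741

1.37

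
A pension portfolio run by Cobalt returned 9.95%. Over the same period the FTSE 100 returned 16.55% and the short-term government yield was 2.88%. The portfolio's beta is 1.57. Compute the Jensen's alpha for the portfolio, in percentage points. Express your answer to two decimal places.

-14.39

CAPM expected return = Rf + β(Rm − Rf) = 2.88% + 1.57 × (16.55% − 2.88%) = 2.88 + 1.57 × 13.67 = 24.3419%
Jensen's α = Rp − E[R] = 9.95% − 24.3419% = -14.3919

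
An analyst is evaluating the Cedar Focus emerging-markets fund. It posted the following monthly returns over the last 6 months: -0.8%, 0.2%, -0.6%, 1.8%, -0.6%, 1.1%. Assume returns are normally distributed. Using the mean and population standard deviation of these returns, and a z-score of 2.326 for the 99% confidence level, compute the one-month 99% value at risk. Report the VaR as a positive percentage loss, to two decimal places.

2.07

μ = (-0.8 + 0.2 − 0.6 + 1.8 − 0.6 + 1.1) / 6 = 0.1833%
Σ(r − μ)² = (-0.8 − 0.1833)² + (0.2 − 0.1833)² + (-0.6 − 0.1833)² + … = 5.6483
σ = √[5.6483 / 6] = 0.9702%
VaR = −(μ − z·σ) = −(0.1833 − 2.326 × 0.9702) = −(-2.0734) = 2.0734%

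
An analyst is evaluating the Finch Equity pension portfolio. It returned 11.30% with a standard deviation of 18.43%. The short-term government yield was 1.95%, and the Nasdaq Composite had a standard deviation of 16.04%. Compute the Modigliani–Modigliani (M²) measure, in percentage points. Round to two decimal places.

10.09

Sharpe = (Rp − Rf) / σp = (11.30% − 1.95%) / 18.43% = 0.5073
M² = Rf + Sharpe × σm = 1.95% + 0.5073 × 16.04% = 10.0871%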